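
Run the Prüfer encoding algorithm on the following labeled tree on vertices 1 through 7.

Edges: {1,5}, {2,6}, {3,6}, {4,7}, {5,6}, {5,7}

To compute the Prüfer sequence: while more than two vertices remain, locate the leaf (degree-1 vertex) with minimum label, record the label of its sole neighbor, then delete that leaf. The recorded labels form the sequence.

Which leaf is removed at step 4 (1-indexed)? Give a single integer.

Step 1: current leaves = {1,2,3,4}. Remove leaf 1 (neighbor: 5).
Step 2: current leaves = {2,3,4}. Remove leaf 2 (neighbor: 6).
Step 3: current leaves = {3,4}. Remove leaf 3 (neighbor: 6).
Step 4: current leaves = {4,6}. Remove leaf 4 (neighbor: 7).

Answer: 4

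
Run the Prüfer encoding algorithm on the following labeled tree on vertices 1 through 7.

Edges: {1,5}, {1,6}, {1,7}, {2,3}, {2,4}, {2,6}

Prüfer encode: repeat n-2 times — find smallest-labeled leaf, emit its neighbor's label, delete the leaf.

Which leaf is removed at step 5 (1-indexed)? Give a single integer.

Step 1: current leaves = {3,4,5,7}. Remove leaf 3 (neighbor: 2).
Step 2: current leaves = {4,5,7}. Remove leaf 4 (neighbor: 2).
Step 3: current leaves = {2,5,7}. Remove leaf 2 (neighbor: 6).
Step 4: current leaves = {5,6,7}. Remove leaf 5 (neighbor: 1).
Step 5: current leaves = {6,7}. Remove leaf 6 (neighbor: 1).

Answer: 6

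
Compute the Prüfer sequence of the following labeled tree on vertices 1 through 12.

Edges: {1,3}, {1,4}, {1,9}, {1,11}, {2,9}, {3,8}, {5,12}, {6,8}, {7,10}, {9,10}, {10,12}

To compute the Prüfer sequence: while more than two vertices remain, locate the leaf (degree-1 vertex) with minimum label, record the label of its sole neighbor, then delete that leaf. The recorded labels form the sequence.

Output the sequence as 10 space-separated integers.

Answer: 9 1 12 8 10 3 1 1 9 10

Derivation:
Step 1: leaves = {2,4,5,6,7,11}. Remove smallest leaf 2, emit neighbor 9.
Step 2: leaves = {4,5,6,7,11}. Remove smallest leaf 4, emit neighbor 1.
Step 3: leaves = {5,6,7,11}. Remove smallest leaf 5, emit neighbor 12.
Step 4: leaves = {6,7,11,12}. Remove smallest leaf 6, emit neighbor 8.
Step 5: leaves = {7,8,11,12}. Remove smallest leaf 7, emit neighbor 10.
Step 6: leaves = {8,11,12}. Remove smallest leaf 8, emit neighbor 3.
Step 7: leaves = {3,11,12}. Remove smallest leaf 3, emit neighbor 1.
Step 8: leaves = {11,12}. Remove smallest leaf 11, emit neighbor 1.
Step 9: leaves = {1,12}. Remove smallest leaf 1, emit neighbor 9.
Step 10: leaves = {9,12}. Remove smallest leaf 9, emit neighbor 10.
Done: 2 vertices remain (10, 12). Sequence = [9 1 12 8 10 3 1 1 9 10]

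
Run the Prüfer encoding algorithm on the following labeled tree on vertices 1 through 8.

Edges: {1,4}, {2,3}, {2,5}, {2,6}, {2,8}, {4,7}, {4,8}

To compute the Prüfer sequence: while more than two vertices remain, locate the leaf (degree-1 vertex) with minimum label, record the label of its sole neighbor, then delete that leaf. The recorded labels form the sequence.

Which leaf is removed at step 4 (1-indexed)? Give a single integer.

Answer: 6

Derivation:
Step 1: current leaves = {1,3,5,6,7}. Remove leaf 1 (neighbor: 4).
Step 2: current leaves = {3,5,6,7}. Remove leaf 3 (neighbor: 2).
Step 3: current leaves = {5,6,7}. Remove leaf 5 (neighbor: 2).
Step 4: current leaves = {6,7}. Remove leaf 6 (neighbor: 2).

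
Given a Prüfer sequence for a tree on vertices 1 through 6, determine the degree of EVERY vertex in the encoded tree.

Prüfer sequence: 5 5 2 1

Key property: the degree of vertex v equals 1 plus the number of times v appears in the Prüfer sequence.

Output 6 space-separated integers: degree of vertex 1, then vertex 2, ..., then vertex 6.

Answer: 2 2 1 1 3 1

Derivation:
p_1 = 5: count[5] becomes 1
p_2 = 5: count[5] becomes 2
p_3 = 2: count[2] becomes 1
p_4 = 1: count[1] becomes 1
Degrees (1 + count): deg[1]=1+1=2, deg[2]=1+1=2, deg[3]=1+0=1, deg[4]=1+0=1, deg[5]=1+2=3, deg[6]=1+0=1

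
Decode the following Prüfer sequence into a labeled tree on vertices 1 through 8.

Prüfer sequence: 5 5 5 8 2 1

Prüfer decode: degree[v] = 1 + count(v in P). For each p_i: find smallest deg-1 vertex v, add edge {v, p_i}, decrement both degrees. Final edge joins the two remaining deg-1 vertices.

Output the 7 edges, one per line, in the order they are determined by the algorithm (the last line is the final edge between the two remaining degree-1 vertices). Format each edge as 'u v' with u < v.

Initial degrees: {1:2, 2:2, 3:1, 4:1, 5:4, 6:1, 7:1, 8:2}
Step 1: smallest deg-1 vertex = 3, p_1 = 5. Add edge {3,5}. Now deg[3]=0, deg[5]=3.
Step 2: smallest deg-1 vertex = 4, p_2 = 5. Add edge {4,5}. Now deg[4]=0, deg[5]=2.
Step 3: smallest deg-1 vertex = 6, p_3 = 5. Add edge {5,6}. Now deg[6]=0, deg[5]=1.
Step 4: smallest deg-1 vertex = 5, p_4 = 8. Add edge {5,8}. Now deg[5]=0, deg[8]=1.
Step 5: smallest deg-1 vertex = 7, p_5 = 2. Add edge {2,7}. Now deg[7]=0, deg[2]=1.
Step 6: smallest deg-1 vertex = 2, p_6 = 1. Add edge {1,2}. Now deg[2]=0, deg[1]=1.
Final: two remaining deg-1 vertices are 1, 8. Add edge {1,8}.

Answer: 3 5
4 5
5 6
5 8
2 7
1 2
1 8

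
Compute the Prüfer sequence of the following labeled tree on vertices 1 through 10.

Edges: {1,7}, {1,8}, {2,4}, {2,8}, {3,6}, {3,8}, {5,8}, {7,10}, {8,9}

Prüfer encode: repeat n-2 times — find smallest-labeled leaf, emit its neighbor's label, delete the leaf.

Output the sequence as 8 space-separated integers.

Answer: 2 8 8 3 8 8 1 7

Derivation:
Step 1: leaves = {4,5,6,9,10}. Remove smallest leaf 4, emit neighbor 2.
Step 2: leaves = {2,5,6,9,10}. Remove smallest leaf 2, emit neighbor 8.
Step 3: leaves = {5,6,9,10}. Remove smallest leaf 5, emit neighbor 8.
Step 4: leaves = {6,9,10}. Remove smallest leaf 6, emit neighbor 3.
Step 5: leaves = {3,9,10}. Remove smallest leaf 3, emit neighbor 8.
Step 6: leaves = {9,10}. Remove smallest leaf 9, emit neighbor 8.
Step 7: leaves = {8,10}. Remove smallest leaf 8, emit neighbor 1.
Step 8: leaves = {1,10}. Remove smallest leaf 1, emit neighbor 7.
Done: 2 vertices remain (7, 10). Sequence = [2 8 8 3 8 8 1 7]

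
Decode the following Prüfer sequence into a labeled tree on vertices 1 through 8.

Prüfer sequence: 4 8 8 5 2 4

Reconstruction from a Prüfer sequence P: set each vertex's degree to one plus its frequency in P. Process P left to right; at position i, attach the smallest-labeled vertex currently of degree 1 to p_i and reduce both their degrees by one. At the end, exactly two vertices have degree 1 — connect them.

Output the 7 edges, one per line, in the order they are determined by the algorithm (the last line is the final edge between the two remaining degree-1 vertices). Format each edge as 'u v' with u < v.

Answer: 1 4
3 8
6 8
5 7
2 5
2 4
4 8

Derivation:
Initial degrees: {1:1, 2:2, 3:1, 4:3, 5:2, 6:1, 7:1, 8:3}
Step 1: smallest deg-1 vertex = 1, p_1 = 4. Add edge {1,4}. Now deg[1]=0, deg[4]=2.
Step 2: smallest deg-1 vertex = 3, p_2 = 8. Add edge {3,8}. Now deg[3]=0, deg[8]=2.
Step 3: smallest deg-1 vertex = 6, p_3 = 8. Add edge {6,8}. Now deg[6]=0, deg[8]=1.
Step 4: smallest deg-1 vertex = 7, p_4 = 5. Add edge {5,7}. Now deg[7]=0, deg[5]=1.
Step 5: smallest deg-1 vertex = 5, p_5 = 2. Add edge {2,5}. Now deg[5]=0, deg[2]=1.
Step 6: smallest deg-1 vertex = 2, p_6 = 4. Add edge {2,4}. Now deg[2]=0, deg[4]=1.
Final: two remaining deg-1 vertices are 4, 8. Add edge {4,8}.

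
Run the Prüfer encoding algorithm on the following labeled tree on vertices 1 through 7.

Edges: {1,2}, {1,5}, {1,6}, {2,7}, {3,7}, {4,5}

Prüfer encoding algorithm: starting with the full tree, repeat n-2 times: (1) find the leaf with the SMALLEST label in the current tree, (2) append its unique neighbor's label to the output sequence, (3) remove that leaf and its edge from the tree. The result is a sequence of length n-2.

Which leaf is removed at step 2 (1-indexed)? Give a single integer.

Step 1: current leaves = {3,4,6}. Remove leaf 3 (neighbor: 7).
Step 2: current leaves = {4,6,7}. Remove leaf 4 (neighbor: 5).

Answer: 4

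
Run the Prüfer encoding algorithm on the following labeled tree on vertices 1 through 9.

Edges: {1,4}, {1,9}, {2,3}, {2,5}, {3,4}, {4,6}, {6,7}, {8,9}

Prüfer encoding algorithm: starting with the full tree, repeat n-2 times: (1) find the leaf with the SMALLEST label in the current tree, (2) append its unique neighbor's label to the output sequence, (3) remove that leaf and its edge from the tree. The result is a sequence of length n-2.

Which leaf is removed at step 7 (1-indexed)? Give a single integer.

Step 1: current leaves = {5,7,8}. Remove leaf 5 (neighbor: 2).
Step 2: current leaves = {2,7,8}. Remove leaf 2 (neighbor: 3).
Step 3: current leaves = {3,7,8}. Remove leaf 3 (neighbor: 4).
Step 4: current leaves = {7,8}. Remove leaf 7 (neighbor: 6).
Step 5: current leaves = {6,8}. Remove leaf 6 (neighbor: 4).
Step 6: current leaves = {4,8}. Remove leaf 4 (neighbor: 1).
Step 7: current leaves = {1,8}. Remove leaf 1 (neighbor: 9).

Answer: 1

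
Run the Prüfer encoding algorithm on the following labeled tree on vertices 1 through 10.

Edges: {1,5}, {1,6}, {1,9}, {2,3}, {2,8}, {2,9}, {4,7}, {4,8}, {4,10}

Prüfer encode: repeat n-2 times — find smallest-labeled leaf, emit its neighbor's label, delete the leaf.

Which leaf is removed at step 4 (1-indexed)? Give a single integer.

Answer: 1

Derivation:
Step 1: current leaves = {3,5,6,7,10}. Remove leaf 3 (neighbor: 2).
Step 2: current leaves = {5,6,7,10}. Remove leaf 5 (neighbor: 1).
Step 3: current leaves = {6,7,10}. Remove leaf 6 (neighbor: 1).
Step 4: current leaves = {1,7,10}. Remove leaf 1 (neighbor: 9).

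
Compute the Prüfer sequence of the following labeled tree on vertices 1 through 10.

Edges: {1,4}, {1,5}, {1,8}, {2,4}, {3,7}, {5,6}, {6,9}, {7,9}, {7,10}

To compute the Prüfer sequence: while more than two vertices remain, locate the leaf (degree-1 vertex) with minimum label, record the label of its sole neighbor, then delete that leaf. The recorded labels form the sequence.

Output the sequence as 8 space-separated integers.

Step 1: leaves = {2,3,8,10}. Remove smallest leaf 2, emit neighbor 4.
Step 2: leaves = {3,4,8,10}. Remove smallest leaf 3, emit neighbor 7.
Step 3: leaves = {4,8,10}. Remove smallest leaf 4, emit neighbor 1.
Step 4: leaves = {8,10}. Remove smallest leaf 8, emit neighbor 1.
Step 5: leaves = {1,10}. Remove smallest leaf 1, emit neighbor 5.
Step 6: leaves = {5,10}. Remove smallest leaf 5, emit neighbor 6.
Step 7: leaves = {6,10}. Remove smallest leaf 6, emit neighbor 9.
Step 8: leaves = {9,10}. Remove smallest leaf 9, emit neighbor 7.
Done: 2 vertices remain (7, 10). Sequence = [4 7 1 1 5 6 9 7]

Answer: 4 7 1 1 5 6 9 7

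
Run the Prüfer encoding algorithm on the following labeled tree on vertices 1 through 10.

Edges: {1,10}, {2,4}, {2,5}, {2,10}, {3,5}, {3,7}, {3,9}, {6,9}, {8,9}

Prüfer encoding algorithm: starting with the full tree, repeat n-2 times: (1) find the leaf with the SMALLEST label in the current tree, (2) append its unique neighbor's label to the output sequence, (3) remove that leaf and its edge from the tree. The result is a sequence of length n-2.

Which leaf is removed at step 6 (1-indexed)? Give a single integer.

Answer: 9

Derivation:
Step 1: current leaves = {1,4,6,7,8}. Remove leaf 1 (neighbor: 10).
Step 2: current leaves = {4,6,7,8,10}. Remove leaf 4 (neighbor: 2).
Step 3: current leaves = {6,7,8,10}. Remove leaf 6 (neighbor: 9).
Step 4: current leaves = {7,8,10}. Remove leaf 7 (neighbor: 3).
Step 5: current leaves = {8,10}. Remove leaf 8 (neighbor: 9).
Step 6: current leaves = {9,10}. Remove leaf 9 (neighbor: 3).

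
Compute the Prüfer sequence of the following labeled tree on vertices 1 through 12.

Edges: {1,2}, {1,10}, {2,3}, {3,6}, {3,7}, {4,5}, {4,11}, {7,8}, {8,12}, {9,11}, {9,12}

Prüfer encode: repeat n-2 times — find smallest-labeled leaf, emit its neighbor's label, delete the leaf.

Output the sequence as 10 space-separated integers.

Step 1: leaves = {5,6,10}. Remove smallest leaf 5, emit neighbor 4.
Step 2: leaves = {4,6,10}. Remove smallest leaf 4, emit neighbor 11.
Step 3: leaves = {6,10,11}. Remove smallest leaf 6, emit neighbor 3.
Step 4: leaves = {10,11}. Remove smallest leaf 10, emit neighbor 1.
Step 5: leaves = {1,11}. Remove smallest leaf 1, emit neighbor 2.
Step 6: leaves = {2,11}. Remove smallest leaf 2, emit neighbor 3.
Step 7: leaves = {3,11}. Remove smallest leaf 3, emit neighbor 7.
Step 8: leaves = {7,11}. Remove smallest leaf 7, emit neighbor 8.
Step 9: leaves = {8,11}. Remove smallest leaf 8, emit neighbor 12.
Step 10: leaves = {11,12}. Remove smallest leaf 11, emit neighbor 9.
Done: 2 vertices remain (9, 12). Sequence = [4 11 3 1 2 3 7 8 12 9]

Answer: 4 11 3 1 2 3 7 8 12 9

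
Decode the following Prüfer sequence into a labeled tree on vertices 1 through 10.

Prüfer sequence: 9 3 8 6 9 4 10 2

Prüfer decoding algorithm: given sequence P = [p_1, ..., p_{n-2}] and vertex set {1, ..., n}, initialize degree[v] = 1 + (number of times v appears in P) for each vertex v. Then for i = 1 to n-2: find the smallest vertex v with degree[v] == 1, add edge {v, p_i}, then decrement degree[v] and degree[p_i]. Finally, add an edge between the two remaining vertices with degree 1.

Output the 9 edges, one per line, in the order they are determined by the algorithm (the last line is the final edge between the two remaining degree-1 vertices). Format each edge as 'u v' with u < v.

Initial degrees: {1:1, 2:2, 3:2, 4:2, 5:1, 6:2, 7:1, 8:2, 9:3, 10:2}
Step 1: smallest deg-1 vertex = 1, p_1 = 9. Add edge {1,9}. Now deg[1]=0, deg[9]=2.
Step 2: smallest deg-1 vertex = 5, p_2 = 3. Add edge {3,5}. Now deg[5]=0, deg[3]=1.
Step 3: smallest deg-1 vertex = 3, p_3 = 8. Add edge {3,8}. Now deg[3]=0, deg[8]=1.
Step 4: smallest deg-1 vertex = 7, p_4 = 6. Add edge {6,7}. Now deg[7]=0, deg[6]=1.
Step 5: smallest deg-1 vertex = 6, p_5 = 9. Add edge {6,9}. Now deg[6]=0, deg[9]=1.
Step 6: smallest deg-1 vertex = 8, p_6 = 4. Add edge {4,8}. Now deg[8]=0, deg[4]=1.
Step 7: smallest deg-1 vertex = 4, p_7 = 10. Add edge {4,10}. Now deg[4]=0, deg[10]=1.
Step 8: smallest deg-1 vertex = 9, p_8 = 2. Add edge {2,9}. Now deg[9]=0, deg[2]=1.
Final: two remaining deg-1 vertices are 2, 10. Add edge {2,10}.

Answer: 1 9
3 5
3 8
6 7
6 9
4 8
4 10
2 9
2 10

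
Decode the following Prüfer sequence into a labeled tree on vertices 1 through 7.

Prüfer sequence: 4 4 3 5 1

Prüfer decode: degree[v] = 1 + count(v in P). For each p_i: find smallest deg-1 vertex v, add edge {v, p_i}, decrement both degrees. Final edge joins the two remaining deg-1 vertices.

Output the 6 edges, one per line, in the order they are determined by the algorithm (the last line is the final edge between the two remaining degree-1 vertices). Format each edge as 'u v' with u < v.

Initial degrees: {1:2, 2:1, 3:2, 4:3, 5:2, 6:1, 7:1}
Step 1: smallest deg-1 vertex = 2, p_1 = 4. Add edge {2,4}. Now deg[2]=0, deg[4]=2.
Step 2: smallest deg-1 vertex = 6, p_2 = 4. Add edge {4,6}. Now deg[6]=0, deg[4]=1.
Step 3: smallest deg-1 vertex = 4, p_3 = 3. Add edge {3,4}. Now deg[4]=0, deg[3]=1.
Step 4: smallest deg-1 vertex = 3, p_4 = 5. Add edge {3,5}. Now deg[3]=0, deg[5]=1.
Step 5: smallest deg-1 vertex = 5, p_5 = 1. Add edge {1,5}. Now deg[5]=0, deg[1]=1.
Final: two remaining deg-1 vertices are 1, 7. Add edge {1,7}.

Answer: 2 4
4 6
3 4
3 5
1 5
1 7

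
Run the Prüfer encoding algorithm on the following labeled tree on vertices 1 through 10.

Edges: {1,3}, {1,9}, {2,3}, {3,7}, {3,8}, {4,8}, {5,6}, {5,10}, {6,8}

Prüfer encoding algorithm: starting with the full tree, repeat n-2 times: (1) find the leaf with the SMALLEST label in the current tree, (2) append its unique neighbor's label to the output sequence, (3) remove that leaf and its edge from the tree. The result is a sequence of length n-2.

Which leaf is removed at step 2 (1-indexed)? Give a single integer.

Step 1: current leaves = {2,4,7,9,10}. Remove leaf 2 (neighbor: 3).
Step 2: current leaves = {4,7,9,10}. Remove leaf 4 (neighbor: 8).

Answer: 4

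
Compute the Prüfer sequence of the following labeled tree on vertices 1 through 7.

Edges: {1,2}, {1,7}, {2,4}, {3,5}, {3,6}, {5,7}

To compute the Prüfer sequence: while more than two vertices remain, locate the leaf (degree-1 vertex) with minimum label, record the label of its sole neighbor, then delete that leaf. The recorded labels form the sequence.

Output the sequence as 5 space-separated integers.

Answer: 2 1 7 3 5

Derivation:
Step 1: leaves = {4,6}. Remove smallest leaf 4, emit neighbor 2.
Step 2: leaves = {2,6}. Remove smallest leaf 2, emit neighbor 1.
Step 3: leaves = {1,6}. Remove smallest leaf 1, emit neighbor 7.
Step 4: leaves = {6,7}. Remove smallest leaf 6, emit neighbor 3.
Step 5: leaves = {3,7}. Remove smallest leaf 3, emit neighbor 5.
Done: 2 vertices remain (5, 7). Sequence = [2 1 7 3 5]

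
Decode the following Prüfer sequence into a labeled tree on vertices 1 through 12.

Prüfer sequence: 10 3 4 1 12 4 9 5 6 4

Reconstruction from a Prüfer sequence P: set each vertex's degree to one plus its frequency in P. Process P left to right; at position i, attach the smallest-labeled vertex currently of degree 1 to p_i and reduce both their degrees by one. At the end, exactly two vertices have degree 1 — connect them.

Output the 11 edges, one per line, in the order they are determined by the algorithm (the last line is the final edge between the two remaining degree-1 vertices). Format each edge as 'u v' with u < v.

Answer: 2 10
3 7
3 4
1 8
1 12
4 10
9 11
5 9
5 6
4 6
4 12

Derivation:
Initial degrees: {1:2, 2:1, 3:2, 4:4, 5:2, 6:2, 7:1, 8:1, 9:2, 10:2, 11:1, 12:2}
Step 1: smallest deg-1 vertex = 2, p_1 = 10. Add edge {2,10}. Now deg[2]=0, deg[10]=1.
Step 2: smallest deg-1 vertex = 7, p_2 = 3. Add edge {3,7}. Now deg[7]=0, deg[3]=1.
Step 3: smallest deg-1 vertex = 3, p_3 = 4. Add edge {3,4}. Now deg[3]=0, deg[4]=3.
Step 4: smallest deg-1 vertex = 8, p_4 = 1. Add edge {1,8}. Now deg[8]=0, deg[1]=1.
Step 5: smallest deg-1 vertex = 1, p_5 = 12. Add edge {1,12}. Now deg[1]=0, deg[12]=1.
Step 6: smallest deg-1 vertex = 10, p_6 = 4. Add edge {4,10}. Now deg[10]=0, deg[4]=2.
Step 7: smallest deg-1 vertex = 11, p_7 = 9. Add edge {9,11}. Now deg[11]=0, deg[9]=1.
Step 8: smallest deg-1 vertex = 9, p_8 = 5. Add edge {5,9}. Now deg[9]=0, deg[5]=1.
Step 9: smallest deg-1 vertex = 5, p_9 = 6. Add edge {5,6}. Now deg[5]=0, deg[6]=1.
Step 10: smallest deg-1 vertex = 6, p_10 = 4. Add edge {4,6}. Now deg[6]=0, deg[4]=1.
Final: two remaining deg-1 vertices are 4, 12. Add edge {4,12}.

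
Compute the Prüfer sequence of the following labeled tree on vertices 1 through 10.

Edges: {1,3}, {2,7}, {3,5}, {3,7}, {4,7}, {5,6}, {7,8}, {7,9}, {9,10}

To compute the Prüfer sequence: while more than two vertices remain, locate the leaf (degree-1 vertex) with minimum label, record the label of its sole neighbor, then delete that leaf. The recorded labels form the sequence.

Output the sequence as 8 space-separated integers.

Step 1: leaves = {1,2,4,6,8,10}. Remove smallest leaf 1, emit neighbor 3.
Step 2: leaves = {2,4,6,8,10}. Remove smallest leaf 2, emit neighbor 7.
Step 3: leaves = {4,6,8,10}. Remove smallest leaf 4, emit neighbor 7.
Step 4: leaves = {6,8,10}. Remove smallest leaf 6, emit neighbor 5.
Step 5: leaves = {5,8,10}. Remove smallest leaf 5, emit neighbor 3.
Step 6: leaves = {3,8,10}. Remove smallest leaf 3, emit neighbor 7.
Step 7: leaves = {8,10}. Remove smallest leaf 8, emit neighbor 7.
Step 8: leaves = {7,10}. Remove smallest leaf 7, emit neighbor 9.
Done: 2 vertices remain (9, 10). Sequence = [3 7 7 5 3 7 7 9]

Answer: 3 7 7 5 3 7 7 9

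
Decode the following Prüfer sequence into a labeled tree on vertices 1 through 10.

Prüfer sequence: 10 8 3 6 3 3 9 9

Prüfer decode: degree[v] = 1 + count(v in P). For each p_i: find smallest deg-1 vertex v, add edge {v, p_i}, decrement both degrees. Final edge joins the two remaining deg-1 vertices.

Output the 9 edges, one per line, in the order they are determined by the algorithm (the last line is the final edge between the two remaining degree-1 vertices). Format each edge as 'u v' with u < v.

Initial degrees: {1:1, 2:1, 3:4, 4:1, 5:1, 6:2, 7:1, 8:2, 9:3, 10:2}
Step 1: smallest deg-1 vertex = 1, p_1 = 10. Add edge {1,10}. Now deg[1]=0, deg[10]=1.
Step 2: smallest deg-1 vertex = 2, p_2 = 8. Add edge {2,8}. Now deg[2]=0, deg[8]=1.
Step 3: smallest deg-1 vertex = 4, p_3 = 3. Add edge {3,4}. Now deg[4]=0, deg[3]=3.
Step 4: smallest deg-1 vertex = 5, p_4 = 6. Add edge {5,6}. Now deg[5]=0, deg[6]=1.
Step 5: smallest deg-1 vertex = 6, p_5 = 3. Add edge {3,6}. Now deg[6]=0, deg[3]=2.
Step 6: smallest deg-1 vertex = 7, p_6 = 3. Add edge {3,7}. Now deg[7]=0, deg[3]=1.
Step 7: smallest deg-1 vertex = 3, p_7 = 9. Add edge {3,9}. Now deg[3]=0, deg[9]=2.
Step 8: smallest deg-1 vertex = 8, p_8 = 9. Add edge {8,9}. Now deg[8]=0, deg[9]=1.
Final: two remaining deg-1 vertices are 9, 10. Add edge {9,10}.

Answer: 1 10
2 8
3 4
5 6
3 6
3 7
3 9
8 9
9 10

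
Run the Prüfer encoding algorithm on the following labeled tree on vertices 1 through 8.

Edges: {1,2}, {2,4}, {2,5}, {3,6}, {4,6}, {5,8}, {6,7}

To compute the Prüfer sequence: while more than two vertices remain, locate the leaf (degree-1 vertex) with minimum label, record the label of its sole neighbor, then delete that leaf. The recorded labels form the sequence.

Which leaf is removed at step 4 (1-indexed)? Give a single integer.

Answer: 6

Derivation:
Step 1: current leaves = {1,3,7,8}. Remove leaf 1 (neighbor: 2).
Step 2: current leaves = {3,7,8}. Remove leaf 3 (neighbor: 6).
Step 3: current leaves = {7,8}. Remove leaf 7 (neighbor: 6).
Step 4: current leaves = {6,8}. Remove leaf 6 (neighbor: 4).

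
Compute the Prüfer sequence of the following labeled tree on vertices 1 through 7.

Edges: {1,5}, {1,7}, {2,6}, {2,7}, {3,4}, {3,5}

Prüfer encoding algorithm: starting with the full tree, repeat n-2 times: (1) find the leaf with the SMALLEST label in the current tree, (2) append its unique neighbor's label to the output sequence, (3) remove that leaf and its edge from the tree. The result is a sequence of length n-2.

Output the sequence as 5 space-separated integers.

Step 1: leaves = {4,6}. Remove smallest leaf 4, emit neighbor 3.
Step 2: leaves = {3,6}. Remove smallest leaf 3, emit neighbor 5.
Step 3: leaves = {5,6}. Remove smallest leaf 5, emit neighbor 1.
Step 4: leaves = {1,6}. Remove smallest leaf 1, emit neighbor 7.
Step 5: leaves = {6,7}. Remove smallest leaf 6, emit neighbor 2.
Done: 2 vertices remain (2, 7). Sequence = [3 5 1 7 2]

Answer: 3 5 1 7 2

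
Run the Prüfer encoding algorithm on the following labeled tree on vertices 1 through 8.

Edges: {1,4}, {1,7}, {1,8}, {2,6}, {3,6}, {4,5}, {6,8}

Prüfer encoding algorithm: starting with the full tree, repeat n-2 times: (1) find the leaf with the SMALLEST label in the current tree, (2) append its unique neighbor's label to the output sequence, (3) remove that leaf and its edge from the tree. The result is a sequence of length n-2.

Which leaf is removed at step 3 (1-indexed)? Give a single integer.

Step 1: current leaves = {2,3,5,7}. Remove leaf 2 (neighbor: 6).
Step 2: current leaves = {3,5,7}. Remove leaf 3 (neighbor: 6).
Step 3: current leaves = {5,6,7}. Remove leaf 5 (neighbor: 4).

Answer: 5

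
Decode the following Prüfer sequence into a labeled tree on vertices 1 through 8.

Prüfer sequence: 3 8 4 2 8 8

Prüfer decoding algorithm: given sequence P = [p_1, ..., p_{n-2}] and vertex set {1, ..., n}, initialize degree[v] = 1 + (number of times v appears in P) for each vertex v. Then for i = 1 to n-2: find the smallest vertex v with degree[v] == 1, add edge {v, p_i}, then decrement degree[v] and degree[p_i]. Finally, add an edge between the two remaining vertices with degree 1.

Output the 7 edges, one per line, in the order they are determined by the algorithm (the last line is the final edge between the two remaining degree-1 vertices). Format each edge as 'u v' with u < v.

Answer: 1 3
3 8
4 5
2 4
2 8
6 8
7 8

Derivation:
Initial degrees: {1:1, 2:2, 3:2, 4:2, 5:1, 6:1, 7:1, 8:4}
Step 1: smallest deg-1 vertex = 1, p_1 = 3. Add edge {1,3}. Now deg[1]=0, deg[3]=1.
Step 2: smallest deg-1 vertex = 3, p_2 = 8. Add edge {3,8}. Now deg[3]=0, deg[8]=3.
Step 3: smallest deg-1 vertex = 5, p_3 = 4. Add edge {4,5}. Now deg[5]=0, deg[4]=1.
Step 4: smallest deg-1 vertex = 4, p_4 = 2. Add edge {2,4}. Now deg[4]=0, deg[2]=1.
Step 5: smallest deg-1 vertex = 2, p_5 = 8. Add edge {2,8}. Now deg[2]=0, deg[8]=2.
Step 6: smallest deg-1 vertex = 6, p_6 = 8. Add edge {6,8}. Now deg[6]=0, deg[8]=1.
Final: two remaining deg-1 vertices are 7, 8. Add edge {7,8}.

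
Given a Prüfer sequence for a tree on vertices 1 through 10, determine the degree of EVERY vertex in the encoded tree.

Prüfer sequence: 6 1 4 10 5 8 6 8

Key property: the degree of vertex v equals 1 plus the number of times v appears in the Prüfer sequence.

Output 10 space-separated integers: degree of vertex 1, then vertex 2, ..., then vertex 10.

Answer: 2 1 1 2 2 3 1 3 1 2

Derivation:
p_1 = 6: count[6] becomes 1
p_2 = 1: count[1] becomes 1
p_3 = 4: count[4] becomes 1
p_4 = 10: count[10] becomes 1
p_5 = 5: count[5] becomes 1
p_6 = 8: count[8] becomes 1
p_7 = 6: count[6] becomes 2
p_8 = 8: count[8] becomes 2
Degrees (1 + count): deg[1]=1+1=2, deg[2]=1+0=1, deg[3]=1+0=1, deg[4]=1+1=2, deg[5]=1+1=2, deg[6]=1+2=3, deg[7]=1+0=1, deg[8]=1+2=3, deg[9]=1+0=1, deg[10]=1+1=2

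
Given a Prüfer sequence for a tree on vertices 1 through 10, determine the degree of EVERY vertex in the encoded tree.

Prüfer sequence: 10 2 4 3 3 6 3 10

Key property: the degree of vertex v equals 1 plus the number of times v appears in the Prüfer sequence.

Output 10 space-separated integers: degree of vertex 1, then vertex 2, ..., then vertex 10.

p_1 = 10: count[10] becomes 1
p_2 = 2: count[2] becomes 1
p_3 = 4: count[4] becomes 1
p_4 = 3: count[3] becomes 1
p_5 = 3: count[3] becomes 2
p_6 = 6: count[6] becomes 1
p_7 = 3: count[3] becomes 3
p_8 = 10: count[10] becomes 2
Degrees (1 + count): deg[1]=1+0=1, deg[2]=1+1=2, deg[3]=1+3=4, deg[4]=1+1=2, deg[5]=1+0=1, deg[6]=1+1=2, deg[7]=1+0=1, deg[8]=1+0=1, deg[9]=1+0=1, deg[10]=1+2=3

Answer: 1 2 4 2 1 2 1 1 1 3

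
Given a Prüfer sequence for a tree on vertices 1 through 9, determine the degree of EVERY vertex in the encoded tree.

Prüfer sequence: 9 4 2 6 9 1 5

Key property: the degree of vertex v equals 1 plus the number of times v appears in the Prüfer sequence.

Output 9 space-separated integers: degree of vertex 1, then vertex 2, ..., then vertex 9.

p_1 = 9: count[9] becomes 1
p_2 = 4: count[4] becomes 1
p_3 = 2: count[2] becomes 1
p_4 = 6: count[6] becomes 1
p_5 = 9: count[9] becomes 2
p_6 = 1: count[1] becomes 1
p_7 = 5: count[5] becomes 1
Degrees (1 + count): deg[1]=1+1=2, deg[2]=1+1=2, deg[3]=1+0=1, deg[4]=1+1=2, deg[5]=1+1=2, deg[6]=1+1=2, deg[7]=1+0=1, deg[8]=1+0=1, deg[9]=1+2=3

Answer: 2 2 1 2 2 2 1 1 3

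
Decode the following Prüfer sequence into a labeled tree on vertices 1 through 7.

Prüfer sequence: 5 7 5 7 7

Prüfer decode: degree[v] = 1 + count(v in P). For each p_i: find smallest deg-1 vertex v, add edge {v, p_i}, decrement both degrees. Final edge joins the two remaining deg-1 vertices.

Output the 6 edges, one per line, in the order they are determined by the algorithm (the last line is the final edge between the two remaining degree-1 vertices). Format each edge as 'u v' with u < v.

Answer: 1 5
2 7
3 5
4 7
5 7
6 7

Derivation:
Initial degrees: {1:1, 2:1, 3:1, 4:1, 5:3, 6:1, 7:4}
Step 1: smallest deg-1 vertex = 1, p_1 = 5. Add edge {1,5}. Now deg[1]=0, deg[5]=2.
Step 2: smallest deg-1 vertex = 2, p_2 = 7. Add edge {2,7}. Now deg[2]=0, deg[7]=3.
Step 3: smallest deg-1 vertex = 3, p_3 = 5. Add edge {3,5}. Now deg[3]=0, deg[5]=1.
Step 4: smallest deg-1 vertex = 4, p_4 = 7. Add edge {4,7}. Now deg[4]=0, deg[7]=2.
Step 5: smallest deg-1 vertex = 5, p_5 = 7. Add edge {5,7}. Now deg[5]=0, deg[7]=1.
Final: two remaining deg-1 vertices are 6, 7. Add edge {6,7}.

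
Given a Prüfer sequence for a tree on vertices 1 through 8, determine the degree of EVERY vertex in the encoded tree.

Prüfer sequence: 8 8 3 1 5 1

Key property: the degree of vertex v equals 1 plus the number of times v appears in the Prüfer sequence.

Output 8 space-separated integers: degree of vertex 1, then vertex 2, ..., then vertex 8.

p_1 = 8: count[8] becomes 1
p_2 = 8: count[8] becomes 2
p_3 = 3: count[3] becomes 1
p_4 = 1: count[1] becomes 1
p_5 = 5: count[5] becomes 1
p_6 = 1: count[1] becomes 2
Degrees (1 + count): deg[1]=1+2=3, deg[2]=1+0=1, deg[3]=1+1=2, deg[4]=1+0=1, deg[5]=1+1=2, deg[6]=1+0=1, deg[7]=1+0=1, deg[8]=1+2=3

Answer: 3 1 2 1 2 1 1 3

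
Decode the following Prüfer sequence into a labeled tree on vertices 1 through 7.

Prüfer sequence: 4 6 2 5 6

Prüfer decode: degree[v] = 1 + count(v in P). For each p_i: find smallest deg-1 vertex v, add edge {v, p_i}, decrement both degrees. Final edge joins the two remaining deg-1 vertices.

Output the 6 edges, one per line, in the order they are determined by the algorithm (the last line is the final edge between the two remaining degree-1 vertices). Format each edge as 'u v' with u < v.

Initial degrees: {1:1, 2:2, 3:1, 4:2, 5:2, 6:3, 7:1}
Step 1: smallest deg-1 vertex = 1, p_1 = 4. Add edge {1,4}. Now deg[1]=0, deg[4]=1.
Step 2: smallest deg-1 vertex = 3, p_2 = 6. Add edge {3,6}. Now deg[3]=0, deg[6]=2.
Step 3: smallest deg-1 vertex = 4, p_3 = 2. Add edge {2,4}. Now deg[4]=0, deg[2]=1.
Step 4: smallest deg-1 vertex = 2, p_4 = 5. Add edge {2,5}. Now deg[2]=0, deg[5]=1.
Step 5: smallest deg-1 vertex = 5, p_5 = 6. Add edge {5,6}. Now deg[5]=0, deg[6]=1.
Final: two remaining deg-1 vertices are 6, 7. Add edge {6,7}.

Answer: 1 4
3 6
2 4
2 5
5 6
6 7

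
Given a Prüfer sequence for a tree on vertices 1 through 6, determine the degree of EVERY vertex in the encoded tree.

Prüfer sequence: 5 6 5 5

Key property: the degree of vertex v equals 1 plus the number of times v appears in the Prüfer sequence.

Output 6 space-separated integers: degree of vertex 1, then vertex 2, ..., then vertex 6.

Answer: 1 1 1 1 4 2

Derivation:
p_1 = 5: count[5] becomes 1
p_2 = 6: count[6] becomes 1
p_3 = 5: count[5] becomes 2
p_4 = 5: count[5] becomes 3
Degrees (1 + count): deg[1]=1+0=1, deg[2]=1+0=1, deg[3]=1+0=1, deg[4]=1+0=1, deg[5]=1+3=4, deg[6]=1+1=2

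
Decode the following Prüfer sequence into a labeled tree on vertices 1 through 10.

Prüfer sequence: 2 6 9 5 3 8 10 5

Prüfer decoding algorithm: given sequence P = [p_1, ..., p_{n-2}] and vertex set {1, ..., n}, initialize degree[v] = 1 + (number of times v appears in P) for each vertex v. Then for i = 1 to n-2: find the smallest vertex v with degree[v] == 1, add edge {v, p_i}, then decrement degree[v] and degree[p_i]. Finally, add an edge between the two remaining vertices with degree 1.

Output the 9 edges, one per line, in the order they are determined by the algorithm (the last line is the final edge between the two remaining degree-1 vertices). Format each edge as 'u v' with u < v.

Answer: 1 2
2 6
4 9
5 6
3 7
3 8
8 10
5 9
5 10

Derivation:
Initial degrees: {1:1, 2:2, 3:2, 4:1, 5:3, 6:2, 7:1, 8:2, 9:2, 10:2}
Step 1: smallest deg-1 vertex = 1, p_1 = 2. Add edge {1,2}. Now deg[1]=0, deg[2]=1.
Step 2: smallest deg-1 vertex = 2, p_2 = 6. Add edge {2,6}. Now deg[2]=0, deg[6]=1.
Step 3: smallest deg-1 vertex = 4, p_3 = 9. Add edge {4,9}. Now deg[4]=0, deg[9]=1.
Step 4: smallest deg-1 vertex = 6, p_4 = 5. Add edge {5,6}. Now deg[6]=0, deg[5]=2.
Step 5: smallest deg-1 vertex = 7, p_5 = 3. Add edge {3,7}. Now deg[7]=0, deg[3]=1.
Step 6: smallest deg-1 vertex = 3, p_6 = 8. Add edge {3,8}. Now deg[3]=0, deg[8]=1.
Step 7: smallest deg-1 vertex = 8, p_7 = 10. Add edge {8,10}. Now deg[8]=0, deg[10]=1.
Step 8: smallest deg-1 vertex = 9, p_8 = 5. Add edge {5,9}. Now deg[9]=0, deg[5]=1.
Final: two remaining deg-1 vertices are 5, 10. Add edge {5,10}.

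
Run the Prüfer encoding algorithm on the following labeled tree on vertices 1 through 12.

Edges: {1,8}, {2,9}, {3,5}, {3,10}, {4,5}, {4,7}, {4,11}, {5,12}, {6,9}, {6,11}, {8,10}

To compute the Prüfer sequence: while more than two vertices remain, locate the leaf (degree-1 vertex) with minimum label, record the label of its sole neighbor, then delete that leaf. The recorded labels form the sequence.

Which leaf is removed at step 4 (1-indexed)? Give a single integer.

Step 1: current leaves = {1,2,7,12}. Remove leaf 1 (neighbor: 8).
Step 2: current leaves = {2,7,8,12}. Remove leaf 2 (neighbor: 9).
Step 3: current leaves = {7,8,9,12}. Remove leaf 7 (neighbor: 4).
Step 4: current leaves = {8,9,12}. Remove leaf 8 (neighbor: 10).

Answer: 8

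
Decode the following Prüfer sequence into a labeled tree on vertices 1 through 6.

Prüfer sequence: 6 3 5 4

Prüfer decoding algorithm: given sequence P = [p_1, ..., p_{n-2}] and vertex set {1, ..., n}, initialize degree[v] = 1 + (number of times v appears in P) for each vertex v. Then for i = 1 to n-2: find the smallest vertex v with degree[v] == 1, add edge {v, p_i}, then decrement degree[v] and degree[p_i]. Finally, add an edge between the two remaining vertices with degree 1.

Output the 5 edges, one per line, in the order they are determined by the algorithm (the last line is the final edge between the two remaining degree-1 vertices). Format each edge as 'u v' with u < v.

Answer: 1 6
2 3
3 5
4 5
4 6

Derivation:
Initial degrees: {1:1, 2:1, 3:2, 4:2, 5:2, 6:2}
Step 1: smallest deg-1 vertex = 1, p_1 = 6. Add edge {1,6}. Now deg[1]=0, deg[6]=1.
Step 2: smallest deg-1 vertex = 2, p_2 = 3. Add edge {2,3}. Now deg[2]=0, deg[3]=1.
Step 3: smallest deg-1 vertex = 3, p_3 = 5. Add edge {3,5}. Now deg[3]=0, deg[5]=1.
Step 4: smallest deg-1 vertex = 5, p_4 = 4. Add edge {4,5}. Now deg[5]=0, deg[4]=1.
Final: two remaining deg-1 vertices are 4, 6. Add edge {4,6}.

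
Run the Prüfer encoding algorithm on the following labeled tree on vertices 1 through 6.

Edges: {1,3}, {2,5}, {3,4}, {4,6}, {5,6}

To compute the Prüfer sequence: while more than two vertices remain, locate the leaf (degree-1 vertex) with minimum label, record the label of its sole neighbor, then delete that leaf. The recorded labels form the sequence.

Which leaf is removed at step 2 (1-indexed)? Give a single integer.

Step 1: current leaves = {1,2}. Remove leaf 1 (neighbor: 3).
Step 2: current leaves = {2,3}. Remove leaf 2 (neighbor: 5).

Answer: 2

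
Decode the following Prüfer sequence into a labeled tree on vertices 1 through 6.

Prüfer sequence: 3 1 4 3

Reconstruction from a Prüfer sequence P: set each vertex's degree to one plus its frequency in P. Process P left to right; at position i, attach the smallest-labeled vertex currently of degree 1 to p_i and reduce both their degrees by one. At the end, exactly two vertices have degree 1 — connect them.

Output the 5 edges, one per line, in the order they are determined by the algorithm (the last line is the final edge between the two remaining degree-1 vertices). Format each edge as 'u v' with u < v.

Answer: 2 3
1 5
1 4
3 4
3 6

Derivation:
Initial degrees: {1:2, 2:1, 3:3, 4:2, 5:1, 6:1}
Step 1: smallest deg-1 vertex = 2, p_1 = 3. Add edge {2,3}. Now deg[2]=0, deg[3]=2.
Step 2: smallest deg-1 vertex = 5, p_2 = 1. Add edge {1,5}. Now deg[5]=0, deg[1]=1.
Step 3: smallest deg-1 vertex = 1, p_3 = 4. Add edge {1,4}. Now deg[1]=0, deg[4]=1.
Step 4: smallest deg-1 vertex = 4, p_4 = 3. Add edge {3,4}. Now deg[4]=0, deg[3]=1.
Final: two remaining deg-1 vertices are 3, 6. Add edge {3,6}.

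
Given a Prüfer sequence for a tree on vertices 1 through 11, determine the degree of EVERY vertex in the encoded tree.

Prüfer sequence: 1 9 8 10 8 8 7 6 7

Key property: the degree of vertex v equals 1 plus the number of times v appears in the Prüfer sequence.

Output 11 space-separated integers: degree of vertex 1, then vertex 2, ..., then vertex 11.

Answer: 2 1 1 1 1 2 3 4 2 2 1

Derivation:
p_1 = 1: count[1] becomes 1
p_2 = 9: count[9] becomes 1
p_3 = 8: count[8] becomes 1
p_4 = 10: count[10] becomes 1
p_5 = 8: count[8] becomes 2
p_6 = 8: count[8] becomes 3
p_7 = 7: count[7] becomes 1
p_8 = 6: count[6] becomes 1
p_9 = 7: count[7] becomes 2
Degrees (1 + count): deg[1]=1+1=2, deg[2]=1+0=1, deg[3]=1+0=1, deg[4]=1+0=1, deg[5]=1+0=1, deg[6]=1+1=2, deg[7]=1+2=3, deg[8]=1+3=4, deg[9]=1+1=2, deg[10]=1+1=2, deg[11]=1+0=1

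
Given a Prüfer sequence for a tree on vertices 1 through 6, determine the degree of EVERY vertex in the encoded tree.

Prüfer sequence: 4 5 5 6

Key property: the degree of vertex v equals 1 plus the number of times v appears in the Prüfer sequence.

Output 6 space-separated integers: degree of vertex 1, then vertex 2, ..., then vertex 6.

p_1 = 4: count[4] becomes 1
p_2 = 5: count[5] becomes 1
p_3 = 5: count[5] becomes 2
p_4 = 6: count[6] becomes 1
Degrees (1 + count): deg[1]=1+0=1, deg[2]=1+0=1, deg[3]=1+0=1, deg[4]=1+1=2, deg[5]=1+2=3, deg[6]=1+1=2

Answer: 1 1 1 2 3 2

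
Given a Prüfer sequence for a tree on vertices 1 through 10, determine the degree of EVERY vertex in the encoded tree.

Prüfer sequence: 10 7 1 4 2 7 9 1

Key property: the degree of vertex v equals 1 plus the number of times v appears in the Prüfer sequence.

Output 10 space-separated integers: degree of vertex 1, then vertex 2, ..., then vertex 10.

Answer: 3 2 1 2 1 1 3 1 2 2

Derivation:
p_1 = 10: count[10] becomes 1
p_2 = 7: count[7] becomes 1
p_3 = 1: count[1] becomes 1
p_4 = 4: count[4] becomes 1
p_5 = 2: count[2] becomes 1
p_6 = 7: count[7] becomes 2
p_7 = 9: count[9] becomes 1
p_8 = 1: count[1] becomes 2
Degrees (1 + count): deg[1]=1+2=3, deg[2]=1+1=2, deg[3]=1+0=1, deg[4]=1+1=2, deg[5]=1+0=1, deg[6]=1+0=1, deg[7]=1+2=3, deg[8]=1+0=1, deg[9]=1+1=2, deg[10]=1+1=2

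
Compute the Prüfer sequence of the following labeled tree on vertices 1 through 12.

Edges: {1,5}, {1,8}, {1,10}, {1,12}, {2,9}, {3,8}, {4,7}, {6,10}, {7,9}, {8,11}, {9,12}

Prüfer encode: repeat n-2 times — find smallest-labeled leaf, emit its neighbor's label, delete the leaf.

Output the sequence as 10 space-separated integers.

Step 1: leaves = {2,3,4,5,6,11}. Remove smallest leaf 2, emit neighbor 9.
Step 2: leaves = {3,4,5,6,11}. Remove smallest leaf 3, emit neighbor 8.
Step 3: leaves = {4,5,6,11}. Remove smallest leaf 4, emit neighbor 7.
Step 4: leaves = {5,6,7,11}. Remove smallest leaf 5, emit neighbor 1.
Step 5: leaves = {6,7,11}. Remove smallest leaf 6, emit neighbor 10.
Step 6: leaves = {7,10,11}. Remove smallest leaf 7, emit neighbor 9.
Step 7: leaves = {9,10,11}. Remove smallest leaf 9, emit neighbor 12.
Step 8: leaves = {10,11,12}. Remove smallest leaf 10, emit neighbor 1.
Step 9: leaves = {11,12}. Remove smallest leaf 11, emit neighbor 8.
Step 10: leaves = {8,12}. Remove smallest leaf 8, emit neighbor 1.
Done: 2 vertices remain (1, 12). Sequence = [9 8 7 1 10 9 12 1 8 1]

Answer: 9 8 7 1 10 9 12 1 8 1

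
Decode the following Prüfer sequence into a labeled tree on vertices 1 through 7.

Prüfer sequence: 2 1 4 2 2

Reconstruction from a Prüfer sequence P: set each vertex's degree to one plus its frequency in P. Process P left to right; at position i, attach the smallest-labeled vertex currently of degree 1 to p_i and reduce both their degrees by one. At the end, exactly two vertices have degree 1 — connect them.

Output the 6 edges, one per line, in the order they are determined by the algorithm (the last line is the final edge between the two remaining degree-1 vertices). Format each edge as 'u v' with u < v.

Answer: 2 3
1 5
1 4
2 4
2 6
2 7

Derivation:
Initial degrees: {1:2, 2:4, 3:1, 4:2, 5:1, 6:1, 7:1}
Step 1: smallest deg-1 vertex = 3, p_1 = 2. Add edge {2,3}. Now deg[3]=0, deg[2]=3.
Step 2: smallest deg-1 vertex = 5, p_2 = 1. Add edge {1,5}. Now deg[5]=0, deg[1]=1.
Step 3: smallest deg-1 vertex = 1, p_3 = 4. Add edge {1,4}. Now deg[1]=0, deg[4]=1.
Step 4: smallest deg-1 vertex = 4, p_4 = 2. Add edge {2,4}. Now deg[4]=0, deg[2]=2.
Step 5: smallest deg-1 vertex = 6, p_5 = 2. Add edge {2,6}. Now deg[6]=0, deg[2]=1.
Final: two remaining deg-1 vertices are 2, 7. Add edge {2,7}.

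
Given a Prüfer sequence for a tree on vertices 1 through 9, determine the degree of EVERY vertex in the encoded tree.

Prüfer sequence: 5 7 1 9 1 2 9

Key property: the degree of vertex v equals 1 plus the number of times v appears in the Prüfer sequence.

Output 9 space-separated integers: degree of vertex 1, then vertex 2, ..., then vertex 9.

p_1 = 5: count[5] becomes 1
p_2 = 7: count[7] becomes 1
p_3 = 1: count[1] becomes 1
p_4 = 9: count[9] becomes 1
p_5 = 1: count[1] becomes 2
p_6 = 2: count[2] becomes 1
p_7 = 9: count[9] becomes 2
Degrees (1 + count): deg[1]=1+2=3, deg[2]=1+1=2, deg[3]=1+0=1, deg[4]=1+0=1, deg[5]=1+1=2, deg[6]=1+0=1, deg[7]=1+1=2, deg[8]=1+0=1, deg[9]=1+2=3

Answer: 3 2 1 1 2 1 2 1 3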